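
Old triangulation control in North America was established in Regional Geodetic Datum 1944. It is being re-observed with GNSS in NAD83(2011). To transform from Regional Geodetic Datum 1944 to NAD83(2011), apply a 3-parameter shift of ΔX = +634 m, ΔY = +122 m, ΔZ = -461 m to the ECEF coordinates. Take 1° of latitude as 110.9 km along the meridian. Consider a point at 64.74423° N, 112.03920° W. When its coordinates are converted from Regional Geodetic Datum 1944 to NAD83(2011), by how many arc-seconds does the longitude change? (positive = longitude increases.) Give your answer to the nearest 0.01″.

sin φ = 0.904412, cos φ = 0.426660, sin λ = -0.926927, cos λ = -0.375241.
East component: ΔE = −sin λ·ΔX + cos λ·ΔY = −(-0.926927)(634) + (-0.375241)(122) = 541.89 m.
1° of latitude spans 110900 m; at latitude φ, 1° of longitude spans that × cos φ = 47316.6 m, so Δλ = 541.89 / 47316.6 × 3600 = 41.229″.

Δλ = 41.23″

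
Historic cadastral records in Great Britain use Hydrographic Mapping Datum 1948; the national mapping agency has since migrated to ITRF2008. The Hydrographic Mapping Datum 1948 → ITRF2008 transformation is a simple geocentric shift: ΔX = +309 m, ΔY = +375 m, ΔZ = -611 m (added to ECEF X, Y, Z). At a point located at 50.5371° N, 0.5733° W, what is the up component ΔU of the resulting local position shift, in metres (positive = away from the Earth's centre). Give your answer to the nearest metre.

The local up (radial) axis is (cos φ cos λ, cos φ sin λ, sin φ), giving ΔU = 196.384 − 2.385 − 471.714 = -277.72 m.

ΔU = -278 m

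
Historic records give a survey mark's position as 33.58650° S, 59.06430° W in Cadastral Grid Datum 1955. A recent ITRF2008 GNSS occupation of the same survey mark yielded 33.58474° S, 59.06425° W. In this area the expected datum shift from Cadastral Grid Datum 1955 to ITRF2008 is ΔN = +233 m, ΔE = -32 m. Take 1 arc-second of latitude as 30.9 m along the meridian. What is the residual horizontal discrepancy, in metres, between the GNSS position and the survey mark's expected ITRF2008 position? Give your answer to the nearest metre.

Observed coordinate differences: Δφ = +0.00176°, Δλ = +0.00005°.
Converting to metres (1° lat = 111240 m, cos φ = 0.833052): observed ΔN = 195.8 m, observed ΔE = 4.6 m.
Subtracting the expected shift leaves a residual of 195.8 − (233) = -37.2 m north and 4.6 − (-32) = 36.6 m east.
Residual distance = √((-37.2)² + 36.6²) = 52.2 m.

52 m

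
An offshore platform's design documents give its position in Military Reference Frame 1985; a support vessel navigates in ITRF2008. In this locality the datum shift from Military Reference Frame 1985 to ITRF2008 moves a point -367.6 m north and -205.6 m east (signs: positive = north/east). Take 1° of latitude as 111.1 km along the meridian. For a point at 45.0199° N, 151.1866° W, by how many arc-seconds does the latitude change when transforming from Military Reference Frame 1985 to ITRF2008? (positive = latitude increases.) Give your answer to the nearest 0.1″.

1° of latitude = 111.1 km, so Δφ = -367.6 / 111100 = -0.0033087° = -11.911″.

Δφ = -11.9″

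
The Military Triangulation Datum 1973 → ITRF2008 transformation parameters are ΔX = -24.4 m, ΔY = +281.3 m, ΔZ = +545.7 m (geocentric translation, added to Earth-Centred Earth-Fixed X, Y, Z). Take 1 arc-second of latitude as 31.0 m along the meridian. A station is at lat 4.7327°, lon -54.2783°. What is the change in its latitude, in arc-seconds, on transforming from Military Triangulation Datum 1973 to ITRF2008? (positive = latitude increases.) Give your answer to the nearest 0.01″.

sin φ = 0.082507, cos φ = 0.996590, sin λ = -0.811862, cos λ = 0.583849.
North component: ΔN = −sin φ cos λ·ΔX − sin φ sin λ·ΔY + cos φ·ΔZ = −(0.082507)(0.583849)(-24.4) − (0.082507)(-0.811862)(281.3) + (0.996590)(545.7) = 563.86 m.
1° of latitude spans 3600 × 31.00 = 111600 m, so Δφ = 563.86 / 111600 × 3600 = 18.189″.

Δφ = 18.19″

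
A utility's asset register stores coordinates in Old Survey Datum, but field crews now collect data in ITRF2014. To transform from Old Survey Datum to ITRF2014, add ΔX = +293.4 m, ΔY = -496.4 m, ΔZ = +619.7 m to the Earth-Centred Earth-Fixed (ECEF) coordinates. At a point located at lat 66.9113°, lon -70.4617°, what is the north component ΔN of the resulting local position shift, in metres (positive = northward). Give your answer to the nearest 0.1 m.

ΔN = -277.6 m

The local north axis is (−sin φ cos λ, −sin φ sin λ, cos φ), giving ΔN = -90.264 − 430.344 + 243.019 = -277.59 m.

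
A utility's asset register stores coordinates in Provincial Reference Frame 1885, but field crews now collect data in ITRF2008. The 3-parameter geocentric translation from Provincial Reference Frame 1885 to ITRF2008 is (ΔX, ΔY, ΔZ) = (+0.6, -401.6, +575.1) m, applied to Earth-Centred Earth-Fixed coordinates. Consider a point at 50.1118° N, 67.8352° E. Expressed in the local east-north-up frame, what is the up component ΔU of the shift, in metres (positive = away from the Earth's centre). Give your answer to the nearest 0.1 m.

At φ = 50.1118°, λ = 67.8352°: sin φ = 0.767297, cos φ = 0.641292, sin λ = 0.926103, cos λ = 0.377272.
ΔU = cos φ cos λ·ΔX + cos φ sin λ·ΔY + sin φ·ΔZ = (0.641292)(0.377272)(0.6) + (0.641292)(0.926103)(-401.6) + (0.767297)(575.1) = 202.91 m.

ΔU = 202.9 m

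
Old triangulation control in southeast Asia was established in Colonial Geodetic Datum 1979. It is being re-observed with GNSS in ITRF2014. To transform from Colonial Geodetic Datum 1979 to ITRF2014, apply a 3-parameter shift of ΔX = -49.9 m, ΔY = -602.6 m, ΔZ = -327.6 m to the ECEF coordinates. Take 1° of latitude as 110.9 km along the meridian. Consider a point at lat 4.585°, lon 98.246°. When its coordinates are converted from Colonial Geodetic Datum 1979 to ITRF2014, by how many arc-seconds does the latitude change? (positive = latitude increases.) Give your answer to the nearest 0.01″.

sin φ = 0.079938, cos φ = 0.996800, sin λ = 0.989661, cos λ = -0.143424.
North component: ΔN = −sin φ cos λ·ΔX − sin φ sin λ·ΔY + cos φ·ΔZ = −(0.079938)(-0.143424)(-49.9) − (0.079938)(0.989661)(-602.6) + (0.996800)(-327.6) = -279.45 m.
1° of latitude spans 110900 m, so Δφ = -279.45 / 110900 × 3600 = -9.071″.

Δφ = -9.07″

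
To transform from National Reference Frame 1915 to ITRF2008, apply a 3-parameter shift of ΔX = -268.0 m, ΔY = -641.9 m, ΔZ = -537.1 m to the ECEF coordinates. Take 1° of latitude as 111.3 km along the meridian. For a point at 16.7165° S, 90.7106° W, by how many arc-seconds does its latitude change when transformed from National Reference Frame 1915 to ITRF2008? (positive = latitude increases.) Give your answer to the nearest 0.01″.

sin φ = -0.287636, cos φ = 0.957740, sin λ = -0.999923, cos λ = -0.012402.
North component: ΔN = −sin φ cos λ·ΔX − sin φ sin λ·ΔY + cos φ·ΔZ = −(-0.287636)(-0.012402)(-268.0) − (-0.287636)(-0.999923)(-641.9) + (0.957740)(-537.1) = -328.83 m.
1° of latitude spans 111300 m, so Δφ = -328.83 / 111300 × 3600 = -10.636″.

Δφ = -10.64″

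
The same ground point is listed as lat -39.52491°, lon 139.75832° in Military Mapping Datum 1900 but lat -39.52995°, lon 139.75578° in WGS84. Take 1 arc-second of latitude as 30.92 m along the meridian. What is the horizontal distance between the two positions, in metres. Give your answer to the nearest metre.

Δφ = -39.52995° − -39.52491° = -0.00504°; Δλ = 139.75578° − 139.75832° = -0.00254°.
1° of latitude = 3600 × 30.92 = 111312 m.
ΔN = Δφ × 111312 = -561.0 m; ΔE = Δλ × 111312 × cos(-39.52491°) = -0.00254 × 111312 × 0.771348 = -218.1 m.
Distance = √(ΔE² + ΔN²) = √((-218.1)² + (-561.0)²) = 601.9 m.

602 m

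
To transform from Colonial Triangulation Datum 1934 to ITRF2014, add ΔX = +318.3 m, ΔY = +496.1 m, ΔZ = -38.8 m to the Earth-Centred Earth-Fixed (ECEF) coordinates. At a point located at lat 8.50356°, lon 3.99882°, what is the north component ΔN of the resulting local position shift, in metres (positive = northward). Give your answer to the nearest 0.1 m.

The local north axis is (−sin φ cos λ, −sin φ sin λ, cos φ), giving ΔN = -46.953 − 5.116 − 38.373 = -90.44 m.

ΔN = -90.4 m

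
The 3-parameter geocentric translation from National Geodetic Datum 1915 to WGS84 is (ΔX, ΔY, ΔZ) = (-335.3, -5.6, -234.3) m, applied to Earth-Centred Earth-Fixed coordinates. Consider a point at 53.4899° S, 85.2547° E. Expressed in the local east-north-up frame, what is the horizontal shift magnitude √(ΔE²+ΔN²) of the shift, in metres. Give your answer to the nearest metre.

At φ = -53.4899°, λ = 85.2547°: sin φ = -0.803752, cos φ = 0.594964, sin λ = 0.996572, cos λ = 0.082726.
ΔE = −sin λ·ΔX + cos λ·ΔY = −(0.996572)·(-335.3) + (0.082726)·(-5.6) = 333.69 m.
ΔN = −sin φ cos λ·ΔX − sin φ sin λ·ΔY + cos φ·ΔZ = −(-0.803752)(0.082726)(-335.3) − (-0.803752)(0.996572)(-5.6) + (0.594964)(-234.3) = -166.18 m.
Horizontal magnitude = √(ΔE² + ΔN²) = √(333.69² + (-166.18)²) = 372.78 m.

373 m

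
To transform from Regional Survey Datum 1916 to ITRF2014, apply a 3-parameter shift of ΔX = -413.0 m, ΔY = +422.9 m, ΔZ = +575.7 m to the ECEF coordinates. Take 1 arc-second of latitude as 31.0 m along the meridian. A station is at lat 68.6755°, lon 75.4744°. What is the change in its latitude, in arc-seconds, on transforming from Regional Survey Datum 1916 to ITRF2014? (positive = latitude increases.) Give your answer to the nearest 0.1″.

Δφ = -2.4″

sin φ = 0.931536, cos φ = 0.363650, sin λ = 0.968036, cos λ = 0.250813.
North component: ΔN = −sin φ cos λ·ΔX − sin φ sin λ·ΔY + cos φ·ΔZ = −(0.931536)(0.250813)(-413.0) − (0.931536)(0.968036)(422.9) + (0.363650)(575.7) = -75.51 m.
1° of latitude spans 3600 × 31.00 = 111600 m, so Δφ = -75.51 / 111600 × 3600 = -2.436″.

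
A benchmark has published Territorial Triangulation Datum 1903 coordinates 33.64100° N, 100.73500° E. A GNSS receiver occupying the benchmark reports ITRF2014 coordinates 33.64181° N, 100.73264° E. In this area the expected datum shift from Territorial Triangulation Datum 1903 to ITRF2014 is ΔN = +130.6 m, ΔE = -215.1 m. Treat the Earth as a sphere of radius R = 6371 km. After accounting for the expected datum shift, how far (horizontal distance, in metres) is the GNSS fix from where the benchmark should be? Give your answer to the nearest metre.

Observed coordinate differences: Δφ = +0.00081°, Δλ = -0.00236°.
Converting to metres (1° lat = 111195 m, cos φ = 0.832525): observed ΔN = 90.1 m, observed ΔE = -218.5 m.
Subtracting the expected shift leaves a residual of 90.1 − (130.6) = -40.5 m north and -218.5 − (-215.1) = -3.4 m east.
Residual distance = √((-40.5)² + (-3.4)²) = 40.7 m.

41 m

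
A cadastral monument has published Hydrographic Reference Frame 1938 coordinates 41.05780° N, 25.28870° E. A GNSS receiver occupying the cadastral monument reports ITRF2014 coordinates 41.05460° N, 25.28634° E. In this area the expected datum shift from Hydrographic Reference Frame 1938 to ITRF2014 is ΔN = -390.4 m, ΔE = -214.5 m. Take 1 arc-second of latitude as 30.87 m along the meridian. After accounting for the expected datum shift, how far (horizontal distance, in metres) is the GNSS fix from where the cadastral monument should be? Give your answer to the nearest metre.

39 m

Observed coordinate differences: Δφ = -0.00320°, Δλ = -0.00236°.
Converting to metres (1° lat = 111132 m, cos φ = 0.754047): observed ΔN = -355.6 m, observed ΔE = -197.8 m.
Subtracting the expected shift leaves a residual of -355.6 − (-390.4) = 34.8 m north and -197.8 − (-214.5) = 16.7 m east.
Residual distance = √(34.8² + 16.7²) = 38.6 m.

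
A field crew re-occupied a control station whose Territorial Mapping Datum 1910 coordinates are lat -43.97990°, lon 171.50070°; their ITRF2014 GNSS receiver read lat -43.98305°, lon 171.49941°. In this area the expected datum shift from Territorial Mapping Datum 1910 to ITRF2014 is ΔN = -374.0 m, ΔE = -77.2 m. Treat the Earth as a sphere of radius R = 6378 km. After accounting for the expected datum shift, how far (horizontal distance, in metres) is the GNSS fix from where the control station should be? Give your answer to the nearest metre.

35 m

Observed coordinate differences: Δφ = -0.00315°, Δλ = -0.00129°.
Converting to metres (1° lat = 111317 m, cos φ = 0.719583): observed ΔN = -350.6 m, observed ΔE = -103.3 m.
Subtracting the expected shift leaves a residual of -350.6 − (-374.0) = 23.4 m north and -103.3 − (-77.2) = -26.1 m east.
Residual distance = √(23.4² + (-26.1)²) = 35.0 m.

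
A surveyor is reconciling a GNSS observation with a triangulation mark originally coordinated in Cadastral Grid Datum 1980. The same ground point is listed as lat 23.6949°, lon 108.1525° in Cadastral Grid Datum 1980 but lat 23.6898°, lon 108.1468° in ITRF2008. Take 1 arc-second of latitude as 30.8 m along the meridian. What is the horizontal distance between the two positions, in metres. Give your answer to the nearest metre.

809 m

Δφ = 23.6898° − 23.6949° = -0.0051°; Δλ = 108.1468° − 108.1525° = -0.0057°.
1° of latitude = 3600 × 30.80 = 110880 m.
ΔN = Δφ × 110880 = -565.5 m; ΔE = Δλ × 110880 × cos(23.6949°) = -0.0057 × 110880 × 0.915698 = -578.7 m.
Distance = √(ΔE² + ΔN²) = √((-578.7)² + (-565.5)²) = 809.1 m.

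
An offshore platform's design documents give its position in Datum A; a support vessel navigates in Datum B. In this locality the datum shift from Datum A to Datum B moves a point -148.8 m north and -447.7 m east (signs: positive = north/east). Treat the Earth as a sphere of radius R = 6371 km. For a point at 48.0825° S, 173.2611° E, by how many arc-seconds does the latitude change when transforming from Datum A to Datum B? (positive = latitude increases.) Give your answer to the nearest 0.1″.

Δφ = -4.8″

On a sphere of radius R, 1 rad of latitude = R, so Δφ = ΔN / R = -148.8 / 6371000 = -2.3356e-05 rad = -4.817″.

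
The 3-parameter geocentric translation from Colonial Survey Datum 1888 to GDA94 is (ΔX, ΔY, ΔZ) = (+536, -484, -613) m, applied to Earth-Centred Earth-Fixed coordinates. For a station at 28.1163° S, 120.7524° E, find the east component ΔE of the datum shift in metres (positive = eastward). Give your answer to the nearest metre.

The local east axis at (φ, λ) is (−sin λ, cos λ, 0), so ΔE = −sin(120.7524°)·536 + cos(120.7524°)·(-484) = -213.15 m.

ΔE = -213 m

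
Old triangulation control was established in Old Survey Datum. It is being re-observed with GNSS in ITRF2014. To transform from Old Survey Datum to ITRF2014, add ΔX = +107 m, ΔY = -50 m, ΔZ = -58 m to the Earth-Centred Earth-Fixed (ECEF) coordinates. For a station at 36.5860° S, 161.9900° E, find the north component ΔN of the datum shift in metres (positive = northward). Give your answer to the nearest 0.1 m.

ΔN = -116.4 m

At φ = -36.5860°, λ = 161.9900°: sin φ = -0.596029, cos φ = 0.802963, sin λ = 0.309183, cos λ = -0.951003.
ΔN = −sin φ cos λ·ΔX − sin φ sin λ·ΔY + cos φ·ΔZ = −(-0.596029)(-0.951003)(107) − (-0.596029)(0.309183)(-50) + (0.802963)(-58) = -116.44 m.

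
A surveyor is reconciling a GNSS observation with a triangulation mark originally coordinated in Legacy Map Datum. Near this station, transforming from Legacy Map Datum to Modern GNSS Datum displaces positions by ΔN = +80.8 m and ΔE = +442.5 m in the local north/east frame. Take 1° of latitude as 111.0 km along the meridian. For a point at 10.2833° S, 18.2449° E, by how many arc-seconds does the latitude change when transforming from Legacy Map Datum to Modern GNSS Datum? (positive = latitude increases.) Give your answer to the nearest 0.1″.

1° of latitude = 111.0 km, so Δφ = 80.8 / 111000 = 0.0007279° = 2.621″.

Δφ = 2.6″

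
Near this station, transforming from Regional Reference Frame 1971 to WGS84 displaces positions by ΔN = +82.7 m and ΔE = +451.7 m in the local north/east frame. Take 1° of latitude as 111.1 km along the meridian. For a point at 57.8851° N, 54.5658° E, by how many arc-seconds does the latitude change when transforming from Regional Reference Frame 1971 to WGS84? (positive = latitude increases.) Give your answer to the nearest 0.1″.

1° of latitude = 111.1 km, so Δφ = 82.7 / 111100 = 0.0007444° = 2.680″.

Δφ = 2.7″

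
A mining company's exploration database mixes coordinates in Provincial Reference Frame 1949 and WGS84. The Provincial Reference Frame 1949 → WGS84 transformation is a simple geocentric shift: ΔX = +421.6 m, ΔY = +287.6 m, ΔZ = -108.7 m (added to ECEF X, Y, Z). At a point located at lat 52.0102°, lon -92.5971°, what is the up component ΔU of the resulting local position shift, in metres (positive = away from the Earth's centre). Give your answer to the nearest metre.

ΔU = -274 m

At φ = 52.0102°, λ = -92.5971°: sin φ = 0.788120, cos φ = 0.615521, sin λ = -0.998973, cos λ = -0.045312.
ΔU = cos φ cos λ·ΔX + cos φ sin λ·ΔY + sin φ·ΔZ = (0.615521)(-0.045312)(421.6) + (0.615521)(-0.998973)(287.6) + (0.788120)(-108.7) = -274.27 m.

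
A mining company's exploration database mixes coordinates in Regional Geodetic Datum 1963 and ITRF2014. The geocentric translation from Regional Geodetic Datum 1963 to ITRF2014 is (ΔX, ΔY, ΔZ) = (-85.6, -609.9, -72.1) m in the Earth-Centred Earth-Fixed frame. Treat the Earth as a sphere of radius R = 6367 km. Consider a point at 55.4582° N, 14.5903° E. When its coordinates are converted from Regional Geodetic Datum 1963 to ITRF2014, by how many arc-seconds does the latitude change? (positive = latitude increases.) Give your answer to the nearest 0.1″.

sin φ = 0.823713, cos φ = 0.567007, sin λ = 0.251906, cos λ = 0.967752.
North component: ΔN = −sin φ cos λ·ΔX − sin φ sin λ·ΔY + cos φ·ΔZ = −(0.823713)(0.967752)(-85.6) − (0.823713)(0.251906)(-609.9) + (0.567007)(-72.1) = 153.91 m.
1° of latitude spans πR/180 = 111125 m, so Δφ = 153.91 / 111125 × 3600 = 4.986″.

Δφ = 5.0″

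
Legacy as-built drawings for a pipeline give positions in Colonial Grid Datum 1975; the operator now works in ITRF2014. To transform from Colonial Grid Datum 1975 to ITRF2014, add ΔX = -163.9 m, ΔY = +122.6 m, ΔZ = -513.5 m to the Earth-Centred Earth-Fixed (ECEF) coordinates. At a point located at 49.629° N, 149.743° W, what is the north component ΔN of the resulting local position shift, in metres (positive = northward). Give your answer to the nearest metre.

ΔN = -393 m

At φ = 49.629°, λ = -149.743°: sin φ = 0.761866, cos φ = 0.647734, sin λ = -0.503880, cos λ = -0.863774.
ΔN = −sin φ cos λ·ΔX − sin φ sin λ·ΔY + cos φ·ΔZ = −(0.761866)(-0.863774)(-163.9) − (0.761866)(-0.503880)(122.6) + (0.647734)(-513.5) = -393.41 m.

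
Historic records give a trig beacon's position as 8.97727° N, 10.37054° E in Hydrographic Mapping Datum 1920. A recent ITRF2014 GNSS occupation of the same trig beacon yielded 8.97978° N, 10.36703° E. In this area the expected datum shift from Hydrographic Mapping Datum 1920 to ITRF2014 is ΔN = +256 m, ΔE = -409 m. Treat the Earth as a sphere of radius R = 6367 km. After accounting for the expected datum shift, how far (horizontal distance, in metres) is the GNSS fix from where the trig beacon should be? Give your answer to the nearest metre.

Observed coordinate differences: Δφ = +0.00251°, Δλ = -0.00351°.
Converting to metres (1° lat = 111125 m, cos φ = 0.987750): observed ΔN = 278.9 m, observed ΔE = -385.3 m.
Subtracting the expected shift leaves a residual of 278.9 − (256) = 22.9 m north and -385.3 − (-409) = 23.7 m east.
Residual distance = √(22.9² + 23.7²) = 33.0 m.

33 m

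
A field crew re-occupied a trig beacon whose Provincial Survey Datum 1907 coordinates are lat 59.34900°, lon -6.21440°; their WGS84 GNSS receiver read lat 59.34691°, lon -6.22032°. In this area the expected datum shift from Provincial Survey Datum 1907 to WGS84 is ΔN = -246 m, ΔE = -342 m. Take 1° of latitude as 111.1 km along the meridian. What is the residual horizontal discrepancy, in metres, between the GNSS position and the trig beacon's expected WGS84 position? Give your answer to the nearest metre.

Observed coordinate differences: Δφ = -0.00209°, Δλ = -0.00592°.
Converting to metres (1° lat = 111100 m, cos φ = 0.509807): observed ΔN = -232.2 m, observed ΔE = -335.3 m.
Subtracting the expected shift leaves a residual of -232.2 − (-246) = 13.8 m north and -335.3 − (-342) = 6.7 m east.
Residual distance = √(13.8² + 6.7²) = 15.3 m.

15 m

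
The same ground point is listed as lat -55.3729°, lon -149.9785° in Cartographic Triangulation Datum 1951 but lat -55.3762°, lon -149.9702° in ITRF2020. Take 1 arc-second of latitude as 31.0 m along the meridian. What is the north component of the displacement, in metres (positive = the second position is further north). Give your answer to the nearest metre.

ΔN = -368 m

Δφ = -55.3762° − -55.3729° = -0.0033°; Δλ = -149.9702° − -149.9785° = +0.0083°.
1° of latitude = 3600 × 31.00 = 111600 m.
ΔN = Δφ × 111600 = -368.3 m; ΔE = Δλ × 111600 × cos(-55.3729°) = +0.0083 × 111600 × 0.568233 = 526.3 m.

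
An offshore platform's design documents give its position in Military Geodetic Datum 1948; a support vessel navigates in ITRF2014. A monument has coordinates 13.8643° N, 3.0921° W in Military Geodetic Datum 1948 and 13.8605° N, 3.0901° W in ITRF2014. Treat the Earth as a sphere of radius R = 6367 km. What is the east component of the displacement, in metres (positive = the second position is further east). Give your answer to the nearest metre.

Δφ = 13.8605° − 13.8643° = -0.0038°; Δλ = -3.0901° − -3.0921° = +0.0020°.
1° along a meridian = πR/180 = 111125 m.
ΔN = Δφ × 111125 = -422.3 m; ΔE = Δλ × 111125 × cos(13.8643°) = +0.0020 × 111125 × 0.970866 = 215.8 m.

ΔE = 216 m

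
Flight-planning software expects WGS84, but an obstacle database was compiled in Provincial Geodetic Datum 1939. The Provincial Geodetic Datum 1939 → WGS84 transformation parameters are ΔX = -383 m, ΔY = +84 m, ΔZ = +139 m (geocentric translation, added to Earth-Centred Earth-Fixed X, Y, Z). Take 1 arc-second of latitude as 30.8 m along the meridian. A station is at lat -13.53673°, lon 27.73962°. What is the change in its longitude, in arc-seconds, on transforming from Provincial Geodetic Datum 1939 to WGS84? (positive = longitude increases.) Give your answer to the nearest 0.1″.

sin φ = -0.234069, cos φ = 0.972220, sin λ = 0.465454, cos λ = 0.885072.
East component: ΔE = −sin λ·ΔX + cos λ·ΔY = −(0.465454)(-383) + (0.885072)(84) = 252.61 m.
1° of latitude spans 3600 × 30.80 = 110880 m; at latitude φ, 1° of longitude spans that × cos φ = 107799.8 m, so Δλ = 252.61 / 107799.8 × 3600 = 8.436″.

Δλ = 8.4″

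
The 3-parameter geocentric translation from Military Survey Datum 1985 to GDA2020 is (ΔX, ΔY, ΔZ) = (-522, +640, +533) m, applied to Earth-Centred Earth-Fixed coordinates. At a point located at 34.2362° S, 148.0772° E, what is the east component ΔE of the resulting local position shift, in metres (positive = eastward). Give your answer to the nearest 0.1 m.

The local east axis at (φ, λ) is (−sin λ, cos λ, 0), so ΔE = −sin(148.0772°)·(-522) + cos(148.0772°)·640 = -267.19 m.

ΔE = -267.2 m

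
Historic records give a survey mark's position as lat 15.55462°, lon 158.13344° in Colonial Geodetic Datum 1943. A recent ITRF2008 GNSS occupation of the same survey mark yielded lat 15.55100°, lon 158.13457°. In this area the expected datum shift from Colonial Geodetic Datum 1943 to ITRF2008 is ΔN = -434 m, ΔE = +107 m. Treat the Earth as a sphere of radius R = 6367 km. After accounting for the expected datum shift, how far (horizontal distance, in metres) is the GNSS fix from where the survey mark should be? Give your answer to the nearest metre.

Observed coordinate differences: Δφ = -0.00362°, Δλ = +0.00113°.
Converting to metres (1° lat = 111125 m, cos φ = 0.963375): observed ΔN = -402.3 m, observed ΔE = 121.0 m.
Subtracting the expected shift leaves a residual of -402.3 − (-434) = 31.7 m north and 121.0 − (107) = 14.0 m east.
Residual distance = √(31.7² + 14.0²) = 34.7 m.

35 m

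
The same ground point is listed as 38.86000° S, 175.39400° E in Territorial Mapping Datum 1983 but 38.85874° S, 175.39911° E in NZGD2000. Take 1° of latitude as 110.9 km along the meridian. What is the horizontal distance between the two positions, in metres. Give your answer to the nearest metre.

463 m

Δφ = -38.85874° − -38.86000° = +0.00126°; Δλ = 175.39911° − 175.39400° = +0.00511°.
ΔN = Δφ × 110900 = 139.7 m; ΔE = Δλ × 110900 × cos(-38.86000°) = +0.00511 × 110900 × 0.778681 = 441.3 m.
Distance = √(ΔE² + ΔN²) = √(441.3² + 139.7²) = 462.9 m.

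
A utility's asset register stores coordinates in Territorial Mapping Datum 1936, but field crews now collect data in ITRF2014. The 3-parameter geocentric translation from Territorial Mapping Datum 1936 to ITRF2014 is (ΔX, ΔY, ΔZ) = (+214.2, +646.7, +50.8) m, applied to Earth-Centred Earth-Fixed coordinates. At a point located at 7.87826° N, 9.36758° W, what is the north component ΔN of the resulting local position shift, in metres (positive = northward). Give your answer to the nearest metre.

At φ = 7.87826°, λ = -9.36758°: sin φ = 0.137069, cos φ = 0.990562, sin λ = -0.162768, cos λ = 0.986664.
ΔN = −sin φ cos λ·ΔX − sin φ sin λ·ΔY + cos φ·ΔZ = −(0.137069)(0.986664)(214.2) − (0.137069)(-0.162768)(646.7) + (0.990562)(50.8) = 35.78 m.

ΔN = 36 m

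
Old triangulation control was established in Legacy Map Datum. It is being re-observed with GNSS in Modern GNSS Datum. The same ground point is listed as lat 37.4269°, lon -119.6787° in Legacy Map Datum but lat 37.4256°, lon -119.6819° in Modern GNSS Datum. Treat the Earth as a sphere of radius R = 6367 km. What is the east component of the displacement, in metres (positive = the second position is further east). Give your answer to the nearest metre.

ΔE = -282 m

Δφ = 37.4256° − 37.4269° = -0.0013°; Δλ = -119.6819° − -119.6787° = -0.0032°.
1° along a meridian = πR/180 = 111125 m.
ΔN = Δφ × 111125 = -144.5 m; ΔE = Δλ × 111125 × cos(37.4269°) = -0.0032 × 111125 × 0.794129 = -282.4 m.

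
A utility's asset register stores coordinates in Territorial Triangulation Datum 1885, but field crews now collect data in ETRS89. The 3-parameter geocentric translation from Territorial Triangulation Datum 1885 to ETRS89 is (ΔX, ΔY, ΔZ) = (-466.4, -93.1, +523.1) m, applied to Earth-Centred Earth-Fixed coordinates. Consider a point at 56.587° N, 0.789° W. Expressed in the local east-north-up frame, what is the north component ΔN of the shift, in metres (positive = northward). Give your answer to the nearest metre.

ΔN = 676 m

The local north axis is (−sin φ cos λ, −sin φ sin λ, cos φ), giving ΔN = 389.278 − 1.070 + 288.056 = 676.26 m.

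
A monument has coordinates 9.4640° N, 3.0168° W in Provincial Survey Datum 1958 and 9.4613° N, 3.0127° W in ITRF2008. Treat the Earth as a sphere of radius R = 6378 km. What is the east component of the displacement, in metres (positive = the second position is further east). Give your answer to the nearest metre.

Δφ = 9.4613° − 9.4640° = -0.0027°; Δλ = -3.0127° − -3.0168° = +0.0041°.
1° along a meridian = πR/180 = 111317 m.
ΔN = Δφ × 111317 = -300.6 m; ΔE = Δλ × 111317 × cos(9.4640°) = +0.0041 × 111317 × 0.986389 = 450.2 m.

ΔE = 450 m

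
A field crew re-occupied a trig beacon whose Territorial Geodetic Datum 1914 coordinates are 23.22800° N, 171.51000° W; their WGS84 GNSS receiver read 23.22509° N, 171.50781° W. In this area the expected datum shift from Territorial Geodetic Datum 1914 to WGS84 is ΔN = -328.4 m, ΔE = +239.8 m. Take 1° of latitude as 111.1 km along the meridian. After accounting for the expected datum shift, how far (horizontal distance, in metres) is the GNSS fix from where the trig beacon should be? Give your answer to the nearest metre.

Observed coordinate differences: Δφ = -0.00291°, Δλ = +0.00219°.
Converting to metres (1° lat = 111100 m, cos φ = 0.918943): observed ΔN = -323.3 m, observed ΔE = 223.6 m.
Subtracting the expected shift leaves a residual of -323.3 − (-328.4) = 5.1 m north and 223.6 − (239.8) = -16.2 m east.
Residual distance = √(5.1² + (-16.2)²) = 17.0 m.

17 m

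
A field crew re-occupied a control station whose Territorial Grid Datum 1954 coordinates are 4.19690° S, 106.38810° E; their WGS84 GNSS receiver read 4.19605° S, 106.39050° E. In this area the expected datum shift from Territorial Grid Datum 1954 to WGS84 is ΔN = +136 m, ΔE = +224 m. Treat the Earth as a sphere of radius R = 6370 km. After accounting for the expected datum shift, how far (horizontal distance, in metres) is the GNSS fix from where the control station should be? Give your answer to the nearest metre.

Observed coordinate differences: Δφ = +0.00085°, Δλ = +0.00240°.
Converting to metres (1° lat = 111177 m, cos φ = 0.997318): observed ΔN = 94.5 m, observed ΔE = 266.1 m.
Subtracting the expected shift leaves a residual of 94.5 − (136) = -41.5 m north and 266.1 − (224) = 42.1 m east.
Residual distance = √((-41.5)² + 42.1²) = 59.1 m.

59 m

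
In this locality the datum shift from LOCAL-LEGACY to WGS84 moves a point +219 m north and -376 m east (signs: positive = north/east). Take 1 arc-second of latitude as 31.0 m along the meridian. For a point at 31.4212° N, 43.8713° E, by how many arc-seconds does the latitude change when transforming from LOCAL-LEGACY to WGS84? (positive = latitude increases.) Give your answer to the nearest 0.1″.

1″ of latitude = 31.00 m, so Δφ = 219.0 / 31.00 = 7.065″.

Δφ = 7.1″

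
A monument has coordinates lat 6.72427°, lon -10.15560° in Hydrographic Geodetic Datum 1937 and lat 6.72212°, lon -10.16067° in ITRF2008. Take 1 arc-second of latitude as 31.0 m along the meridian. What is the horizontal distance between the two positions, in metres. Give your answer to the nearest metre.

Δφ = 6.72212° − 6.72427° = -0.00215°; Δλ = -10.16067° − -10.15560° = -0.00507°.
1° of latitude = 3600 × 31.00 = 111600 m.
ΔN = Δφ × 111600 = -239.9 m; ΔE = Δλ × 111600 × cos(6.72427°) = -0.00507 × 111600 × 0.993121 = -561.9 m.
Distance = √(ΔE² + ΔN²) = √((-561.9)² + (-239.9)²) = 611.0 m.

611 m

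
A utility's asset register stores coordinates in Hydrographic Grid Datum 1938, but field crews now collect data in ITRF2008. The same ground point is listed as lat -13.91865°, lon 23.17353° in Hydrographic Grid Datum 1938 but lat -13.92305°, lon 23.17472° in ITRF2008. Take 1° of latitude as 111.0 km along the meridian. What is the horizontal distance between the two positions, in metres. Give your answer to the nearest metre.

Δφ = -13.92305° − -13.91865° = -0.00440°; Δλ = 23.17472° − 23.17353° = +0.00119°.
ΔN = Δφ × 111000 = -488.4 m; ΔE = Δλ × 111000 × cos(-13.91865°) = +0.00119 × 111000 × 0.970638 = 128.2 m.
Distance = √(ΔE² + ΔN²) = √(128.2² + (-488.4)²) = 504.9 m.

505 m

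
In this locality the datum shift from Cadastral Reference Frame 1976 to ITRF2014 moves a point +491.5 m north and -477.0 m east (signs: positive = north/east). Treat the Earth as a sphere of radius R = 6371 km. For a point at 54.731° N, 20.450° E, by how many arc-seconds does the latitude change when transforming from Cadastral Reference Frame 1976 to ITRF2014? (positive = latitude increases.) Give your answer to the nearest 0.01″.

Δφ = 15.91″

On a sphere of radius R, 1 rad of latitude = R, so Δφ = ΔN / R = 491.5 / 6371000 = 7.7146e-05 rad = 15.913″.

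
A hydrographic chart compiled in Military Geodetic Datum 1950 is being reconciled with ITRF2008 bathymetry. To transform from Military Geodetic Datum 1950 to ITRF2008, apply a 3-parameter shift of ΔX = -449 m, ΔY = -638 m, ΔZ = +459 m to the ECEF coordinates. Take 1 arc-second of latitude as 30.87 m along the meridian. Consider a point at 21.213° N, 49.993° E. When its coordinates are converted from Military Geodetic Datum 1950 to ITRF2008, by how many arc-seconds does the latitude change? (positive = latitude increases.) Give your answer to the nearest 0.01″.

Δφ = 22.97″

sin φ = 0.361836, cos φ = 0.932242, sin λ = 0.765966, cos λ = 0.642881.
North component: ΔN = −sin φ cos λ·ΔX − sin φ sin λ·ΔY + cos φ·ΔZ = −(0.361836)(0.642881)(-449) − (0.361836)(0.765966)(-638) + (0.932242)(459) = 709.17 m.
1° of latitude spans 3600 × 30.87 = 111132 m, so Δφ = 709.17 / 111132 × 3600 = 22.973″.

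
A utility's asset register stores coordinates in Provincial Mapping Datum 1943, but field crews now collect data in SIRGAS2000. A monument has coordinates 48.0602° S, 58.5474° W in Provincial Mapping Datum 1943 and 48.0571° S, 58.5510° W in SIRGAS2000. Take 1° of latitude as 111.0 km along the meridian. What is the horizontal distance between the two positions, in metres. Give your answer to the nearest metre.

Δφ = -48.0571° − -48.0602° = +0.0031°; Δλ = -58.5510° − -58.5474° = -0.0036°.
ΔN = Δφ × 111000 = 344.1 m; ΔE = Δλ × 111000 × cos(-48.0602°) = -0.0036 × 111000 × 0.668349 = -267.1 m.
Distance = √(ΔE² + ΔN²) = √((-267.1)² + 344.1²) = 435.6 m.

436 m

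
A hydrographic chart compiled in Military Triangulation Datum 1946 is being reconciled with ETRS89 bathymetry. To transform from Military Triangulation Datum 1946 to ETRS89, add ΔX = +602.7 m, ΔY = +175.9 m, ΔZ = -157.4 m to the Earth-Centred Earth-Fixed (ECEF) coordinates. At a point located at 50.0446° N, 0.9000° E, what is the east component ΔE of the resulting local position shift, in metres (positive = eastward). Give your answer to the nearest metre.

ΔE = 166 m

At φ = 50.0446°, λ = 0.9000°: sin φ = 0.766545, cos φ = 0.642191, sin λ = 0.015707, cos λ = 0.999877.
ΔE = −sin λ·ΔX + cos λ·ΔY = −(0.015707)·(602.7) + (0.999877)·(175.9) = 166.41 m.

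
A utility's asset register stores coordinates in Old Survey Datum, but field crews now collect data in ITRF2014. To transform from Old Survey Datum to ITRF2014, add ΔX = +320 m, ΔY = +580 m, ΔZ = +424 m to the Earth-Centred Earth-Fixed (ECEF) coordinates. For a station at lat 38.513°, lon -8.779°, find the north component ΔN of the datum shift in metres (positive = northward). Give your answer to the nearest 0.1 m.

At φ = 38.513°, λ = -8.779°: sin φ = 0.622692, cos φ = 0.782467, sin λ = -0.152624, cos λ = 0.988284.
ΔN = −sin φ cos λ·ΔX − sin φ sin λ·ΔY + cos φ·ΔZ = −(0.622692)(0.988284)(320) − (0.622692)(-0.152624)(580) + (0.782467)(424) = 189.96 m.

ΔN = 190.0 m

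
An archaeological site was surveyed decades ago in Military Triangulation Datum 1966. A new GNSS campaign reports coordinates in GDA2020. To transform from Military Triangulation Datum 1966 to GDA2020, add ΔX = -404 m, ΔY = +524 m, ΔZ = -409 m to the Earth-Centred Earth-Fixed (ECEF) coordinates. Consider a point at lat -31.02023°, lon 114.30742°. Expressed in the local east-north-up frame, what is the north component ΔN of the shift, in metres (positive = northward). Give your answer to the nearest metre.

ΔN = -19 m

The local north axis is (−sin φ cos λ, −sin φ sin λ, cos φ), giving ΔN = 85.701 + 246.100 − 350.507 = -18.71 m.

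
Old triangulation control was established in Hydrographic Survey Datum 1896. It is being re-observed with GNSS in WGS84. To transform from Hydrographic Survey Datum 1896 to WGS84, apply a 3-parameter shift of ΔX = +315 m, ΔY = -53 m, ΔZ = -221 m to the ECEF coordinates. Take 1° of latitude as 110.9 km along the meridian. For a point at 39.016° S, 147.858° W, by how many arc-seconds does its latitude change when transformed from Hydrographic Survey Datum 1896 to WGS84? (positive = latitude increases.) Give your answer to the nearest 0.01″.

sin φ = -0.629537, cos φ = 0.776970, sin λ = -0.532019, cos λ = -0.846732.
North component: ΔN = −sin φ cos λ·ΔX − sin φ sin λ·ΔY + cos φ·ΔZ = −(-0.629537)(-0.846732)(315) − (-0.629537)(-0.532019)(-53) + (0.776970)(-221) = -321.87 m.
1° of latitude spans 110900 m, so Δφ = -321.87 / 110900 × 3600 = -10.448″.

Δφ = -10.45″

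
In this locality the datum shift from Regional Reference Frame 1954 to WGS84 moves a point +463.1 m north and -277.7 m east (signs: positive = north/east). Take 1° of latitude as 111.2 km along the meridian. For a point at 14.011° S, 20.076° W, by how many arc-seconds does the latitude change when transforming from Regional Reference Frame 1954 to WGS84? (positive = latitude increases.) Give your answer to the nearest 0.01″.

1° of latitude = 111.2 km, so Δφ = 463.1 / 111200 = 0.0041646° = 14.992″.

Δφ = 14.99″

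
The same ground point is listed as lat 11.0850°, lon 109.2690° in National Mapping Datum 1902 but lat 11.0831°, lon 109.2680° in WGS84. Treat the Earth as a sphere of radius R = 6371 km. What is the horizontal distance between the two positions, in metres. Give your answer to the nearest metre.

Δφ = 11.0831° − 11.0850° = -0.0019°; Δλ = 109.2680° − 109.2690° = -0.0010°.
1° along a meridian = πR/180 = 111195 m.
ΔN = Δφ × 111195 = -211.3 m; ΔE = Δλ × 111195 × cos(11.0850°) = -0.0010 × 111195 × 0.981343 = -109.1 m.
Distance = √(ΔE² + ΔN²) = √((-109.1)² + (-211.3)²) = 237.8 m.

238 m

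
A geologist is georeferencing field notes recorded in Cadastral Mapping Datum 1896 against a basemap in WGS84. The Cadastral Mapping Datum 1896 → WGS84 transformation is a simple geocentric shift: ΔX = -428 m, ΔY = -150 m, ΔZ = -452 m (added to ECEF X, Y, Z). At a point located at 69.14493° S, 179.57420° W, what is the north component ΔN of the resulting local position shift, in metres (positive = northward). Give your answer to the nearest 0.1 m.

ΔN = 240.1 m

At φ = -69.14493°, λ = -179.57420°: sin φ = -0.934484, cos φ = 0.356005, sin λ = -0.007432, cos λ = -0.999972.
ΔN = −sin φ cos λ·ΔX − sin φ sin λ·ΔY + cos φ·ΔZ = −(-0.934484)(-0.999972)(-428) − (-0.934484)(-0.007432)(-150) + (0.356005)(-452) = 240.08 m.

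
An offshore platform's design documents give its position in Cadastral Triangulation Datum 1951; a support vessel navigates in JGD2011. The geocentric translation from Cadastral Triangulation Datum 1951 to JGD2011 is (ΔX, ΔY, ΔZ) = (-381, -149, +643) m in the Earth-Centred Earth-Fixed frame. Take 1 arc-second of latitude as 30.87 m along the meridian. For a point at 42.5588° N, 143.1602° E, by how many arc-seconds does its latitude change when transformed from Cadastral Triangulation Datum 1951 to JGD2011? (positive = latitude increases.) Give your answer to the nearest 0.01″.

Δφ = 10.62″

sin φ = 0.676346, cos φ = 0.736584, sin λ = 0.599580, cos λ = -0.800315.
North component: ΔN = −sin φ cos λ·ΔX − sin φ sin λ·ΔY + cos φ·ΔZ = −(0.676346)(-0.800315)(-381) − (0.676346)(0.599580)(-149) + (0.736584)(643) = 327.81 m.
1° of latitude spans 3600 × 30.87 = 111132 m, so Δφ = 327.81 / 111132 × 3600 = 10.619″.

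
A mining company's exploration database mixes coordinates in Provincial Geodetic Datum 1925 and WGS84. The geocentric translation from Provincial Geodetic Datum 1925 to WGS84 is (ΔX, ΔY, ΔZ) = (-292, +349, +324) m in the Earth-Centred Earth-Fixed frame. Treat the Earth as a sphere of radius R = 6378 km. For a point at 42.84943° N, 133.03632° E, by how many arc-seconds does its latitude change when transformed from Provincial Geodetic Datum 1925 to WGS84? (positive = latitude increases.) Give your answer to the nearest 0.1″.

sin φ = 0.680074, cos φ = 0.733143, sin λ = 0.730921, cos λ = -0.682462.
North component: ΔN = −sin φ cos λ·ΔX − sin φ sin λ·ΔY + cos φ·ΔZ = −(0.680074)(-0.682462)(-292) − (0.680074)(0.730921)(349) + (0.733143)(324) = -71.47 m.
1° of latitude spans πR/180 = 111317 m, so Δφ = -71.47 / 111317 × 3600 = -2.311″.

Δφ = -2.3″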